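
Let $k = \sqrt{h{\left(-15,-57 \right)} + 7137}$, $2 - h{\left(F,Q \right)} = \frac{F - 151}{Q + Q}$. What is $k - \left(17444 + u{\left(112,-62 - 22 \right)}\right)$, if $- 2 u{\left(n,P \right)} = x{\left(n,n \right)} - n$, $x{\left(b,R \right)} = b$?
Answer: $-17444 + \frac{2 \sqrt{5797470}}{57} \approx -17360.0$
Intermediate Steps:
$h{\left(F,Q \right)} = 2 - \frac{-151 + F}{2 Q}$ ($h{\left(F,Q \right)} = 2 - \frac{F - 151}{Q + Q} = 2 - \frac{-151 + F}{2 Q}$)
$u{\left(n,P \right)} = 0$ ($u{\left(n,P \right)} = - \frac{n - n}{2} = \left(- \frac{1}{2}\right) 0 = 0$)
$k = \frac{2 \sqrt{5797470}}{57}$ ($k = \sqrt{\frac{151 - -15 + 4 \left(-57\right)}{2 \left(-57\right)} + 7137} = \sqrt{\frac{1}{2} \left(- \frac{1}{57}\right) \left(151 + 15 - 228\right) + 7137} = \sqrt{\frac{1}{2} \left(- \frac{1}{57}\right) \left(-62\right) + 7137} = \sqrt{\frac{31}{57} + 7137} = \sqrt{\frac{406840}{57}} = \frac{2 \sqrt{5797470}}{57} \approx 84.484$)
$k - \left(17444 + u{\left(112,-62 - 22 \right)}\right) = \frac{2 \sqrt{5797470}}{57} - \left(17444 + 0\right) = \frac{2 \sqrt{5797470}}{57} - 17444 = -17444 + \frac{2 \sqrt{5797470}}{57}$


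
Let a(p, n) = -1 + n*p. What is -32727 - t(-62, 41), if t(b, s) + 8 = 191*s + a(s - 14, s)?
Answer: -41656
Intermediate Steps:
t(b, s) = -9 + 191*s + s*(-14 + s) (t(b, s) = -8 + (191*s + (-1 + s*(s - 14))) = -8 + (191*s + (-1 + s*(-14 + s))) = -8 + (-1 + 191*s + s*(-14 + s)) = -9 + 191*s + s*(-14 + s))
-32727 - t(-62, 41) = -32727 - (-9 + 41² + 177*41) = -32727 - (-9 + 1681 + 7257) = -32727 - 1*8929 = -32727 - 8929 = -41656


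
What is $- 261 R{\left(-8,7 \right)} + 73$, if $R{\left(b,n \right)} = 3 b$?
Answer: $6337$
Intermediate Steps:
$- 261 R{\left(-8,7 \right)} + 73 = - 261 \cdot 3 \left(-8\right) + 73 = \left(-261\right) \left(-24\right) + 73 = 6264 + 73 = 6337$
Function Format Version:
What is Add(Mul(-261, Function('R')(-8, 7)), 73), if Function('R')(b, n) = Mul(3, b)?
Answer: 6337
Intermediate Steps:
Add(Mul(-261, Function('R')(-8, 7)), 73) = Add(Mul(-261, Mul(3, -8)), 73) = Add(Mul(-261, -24), 73) = Add(6264, 73) = 6337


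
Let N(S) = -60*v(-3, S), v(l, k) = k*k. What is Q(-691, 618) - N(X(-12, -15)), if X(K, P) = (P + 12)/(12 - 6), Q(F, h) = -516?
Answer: -501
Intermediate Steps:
v(l, k) = k**2
X(K, P) = 2 + P/6 (X(K, P) = (12 + P)/6 = (12 + P)*(1/6) = 2 + P/6)
N(S) = -60*S**2
Q(-691, 618) - N(X(-12, -15)) = -516 - (-60)*(2 + (1/6)*(-15))**2 = -516 - (-60)*(2 - 5/2)**2 = -516 - (-60)*(-1/2)**2 = -516 - (-60)/4 = -516 - 1*(-15) = -516 + 15 = -501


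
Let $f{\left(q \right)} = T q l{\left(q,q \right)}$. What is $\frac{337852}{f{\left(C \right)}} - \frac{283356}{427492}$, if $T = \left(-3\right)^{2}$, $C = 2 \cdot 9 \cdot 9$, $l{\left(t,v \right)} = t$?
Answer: $\frac{4843842088}{6310743777} \approx 0.76756$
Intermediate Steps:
$C = 162$ ($C = 18 \cdot 9 = 162$)
$T = 9$
$f{\left(q \right)} = 9 q^{2}$ ($f{\left(q \right)} = 9 q q = 9 q^{2}$)
$\frac{337852}{f{\left(C \right)}} - \frac{283356}{427492} = \frac{337852}{9 \cdot 162^{2}} - \frac{283356}{427492} = \frac{337852}{9 \cdot 26244} - \frac{70839}{106873} = \frac{337852}{236196} - \frac{70839}{106873} = 337852 \cdot \frac{1}{236196} - \frac{70839}{106873} = \frac{84463}{59049} - \frac{70839}{106873} = \frac{4843842088}{6310743777}$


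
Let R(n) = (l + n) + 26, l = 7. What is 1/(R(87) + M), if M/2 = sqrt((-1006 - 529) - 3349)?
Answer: 5/1414 - I*sqrt(1221)/8484 ≈ 0.0035361 - 0.0041187*I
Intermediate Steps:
R(n) = 33 + n (R(n) = (7 + n) + 26 = 33 + n)
M = 4*I*sqrt(1221) (M = 2*sqrt((-1006 - 529) - 3349) = 2*sqrt(-1535 - 3349) = 2*sqrt(-4884) = 2*(2*I*sqrt(1221)) = 4*I*sqrt(1221) ≈ 139.77*I)
1/(R(87) + M) = 1/((33 + 87) + 4*I*sqrt(1221)) = 1/(120 + 4*I*sqrt(1221))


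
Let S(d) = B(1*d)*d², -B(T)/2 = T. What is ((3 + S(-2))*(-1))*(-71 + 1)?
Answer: 1330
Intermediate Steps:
B(T) = -2*T
S(d) = -2*d³ (S(d) = (-2*d)*d² = -2*d³)
((3 + S(-2))*(-1))*(-71 + 1) = ((3 - 2*(-2)³)*(-1))*(-71 + 1) = ((3 - 2*(-8))*(-1))*(-70) = ((3 + 16)*(-1))*(-70) = (19*(-1))*(-70) = -19*(-70) = 1330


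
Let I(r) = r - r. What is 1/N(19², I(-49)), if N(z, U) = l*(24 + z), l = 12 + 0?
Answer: 1/4620 ≈ 0.00021645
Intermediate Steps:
l = 12
I(r) = 0
N(z, U) = 288 + 12*z (N(z, U) = 12*(24 + z) = 288 + 12*z)
1/N(19², I(-49)) = 1/(288 + 12*19²) = 1/(288 + 12*361) = 1/(288 + 4332) = 1/4620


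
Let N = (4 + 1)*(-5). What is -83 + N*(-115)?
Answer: 2792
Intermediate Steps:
N = -25 (N = 5*(-5) = -25)
-83 + N*(-115) = -83 - 25*(-115) = -83 + 2875 = 2792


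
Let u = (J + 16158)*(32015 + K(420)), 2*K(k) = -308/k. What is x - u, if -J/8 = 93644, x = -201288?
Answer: 351994992863/15 ≈ 2.3466e+10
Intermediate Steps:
J = -749152 (J = -8*93644 = -749152)
K(k) = -154/k (K(k) = (-308/k)/2 = -154/k)
u = -351998012183/15 (u = (-749152 + 16158)*(32015 - 154/420) = -732994*(32015 - 154*1/420) = -732994*(32015 - 11/30) = -732994*960439/30 = -351998012183/15 ≈ -2.3467e+10)
x - u = -201288 - 1*(-351998012183/15) = -201288 + 351998012183/15 = 351994992863/15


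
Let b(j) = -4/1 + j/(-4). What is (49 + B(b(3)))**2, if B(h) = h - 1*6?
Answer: 23409/16 ≈ 1463.1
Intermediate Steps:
b(j) = -4 - j/4 (b(j) = -4*1 + j*(-1/4) = -4 - j/4)
B(h) = -6 + h (B(h) = h - 6 = -6 + h)
(49 + B(b(3)))**2 = (49 + (-6 + (-4 - 1/4*3)))**2 = (49 + (-6 + (-4 - 3/4)))**2 = (49 + (-6 - 19/4))**2 = (49 - 43/4)**2 = (153/4)**2 = 23409/16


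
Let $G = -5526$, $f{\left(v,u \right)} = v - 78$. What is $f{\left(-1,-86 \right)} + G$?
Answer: $-5605$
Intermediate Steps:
$f{\left(v,u \right)} = -78 + v$
$f{\left(-1,-86 \right)} + G = \left(-78 - 1\right) - 5526 = -79 - 5526 = -5605$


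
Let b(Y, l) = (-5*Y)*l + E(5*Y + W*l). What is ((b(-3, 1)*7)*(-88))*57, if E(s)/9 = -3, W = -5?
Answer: 421344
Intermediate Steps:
E(s) = -27 (E(s) = 9*(-3) = -27)
b(Y, l) = -27 - 5*Y*l (b(Y, l) = (-5*Y)*l - 27 = -5*Y*l - 27 = -27 - 5*Y*l)
((b(-3, 1)*7)*(-88))*57 = (((-27 - 5*(-3)*1)*7)*(-88))*57 = (((-27 + 15)*7)*(-88))*57 = (-12*7*(-88))*57 = -84*(-88)*57 = 7392*57 = 421344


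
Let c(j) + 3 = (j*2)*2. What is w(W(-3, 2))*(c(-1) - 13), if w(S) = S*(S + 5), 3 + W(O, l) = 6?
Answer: -480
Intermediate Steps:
W(O, l) = 3 (W(O, l) = -3 + 6 = 3)
w(S) = S*(5 + S)
c(j) = -3 + 4*j (c(j) = -3 + (j*2)*2 = -3 + (2*j)*2 = -3 + 4*j)
w(W(-3, 2))*(c(-1) - 13) = (3*(5 + 3))*((-3 + 4*(-1)) - 13) = (3*8)*((-3 - 4) - 13) = 24*(-7 - 13) = 24*(-20) = -480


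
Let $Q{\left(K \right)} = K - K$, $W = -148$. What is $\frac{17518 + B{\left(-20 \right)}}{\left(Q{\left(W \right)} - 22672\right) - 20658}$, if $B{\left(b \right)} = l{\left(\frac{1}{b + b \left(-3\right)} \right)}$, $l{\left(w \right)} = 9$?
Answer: $- \frac{17527}{43330} \approx -0.4045$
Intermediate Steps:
$Q{\left(K \right)} = 0$
$B{\left(b \right)} = 9$
$\frac{17518 + B{\left(-20 \right)}}{\left(Q{\left(W \right)} - 22672\right) - 20658} = \frac{17518 + 9}{\left(0 - 22672\right) - 20658} = \frac{17527}{\left(0 - 22672\right) - 20658} = \frac{17527}{-22672 - 20658} = \frac{17527}{-43330} = 17527 \left(- \frac{1}{43330}\right) = - \frac{17527}{43330}$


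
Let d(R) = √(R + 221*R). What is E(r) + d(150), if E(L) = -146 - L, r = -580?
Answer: 434 + 30*√37 ≈ 616.48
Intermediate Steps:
d(R) = √222*√R (d(R) = √(222*R) = √222*√R)
E(r) + d(150) = (-146 - 1*(-580)) + √222*√150 = (-146 + 580) + √222*(5*√6) = 434 + 30*√37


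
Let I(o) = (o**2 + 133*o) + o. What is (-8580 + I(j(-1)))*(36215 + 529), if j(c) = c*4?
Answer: -334370400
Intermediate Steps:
j(c) = 4*c
I(o) = o**2 + 134*o
(-8580 + I(j(-1)))*(36215 + 529) = (-8580 + (4*(-1))*(134 + 4*(-1)))*(36215 + 529) = (-8580 - 4*(134 - 4))*36744 = (-8580 - 4*130)*36744 = (-8580 - 520)*36744 = -9100*36744 = -334370400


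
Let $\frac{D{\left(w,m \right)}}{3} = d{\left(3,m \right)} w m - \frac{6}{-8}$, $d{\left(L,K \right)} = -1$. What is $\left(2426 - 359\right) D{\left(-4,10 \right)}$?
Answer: $\frac{1010763}{4} \approx 2.5269 \cdot 10^{5}$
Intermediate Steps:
$D{\left(w,m \right)} = \frac{9}{4} - 3 m w$ ($D{\left(w,m \right)} = 3 \left(- w m - \frac{6}{-8}\right) = 3 \left(- m w - - \frac{3}{4}\right) = 3 \left(- m w + \frac{3}{4}\right) = 3 \left(\frac{3}{4} - m w\right) = \frac{9}{4} - 3 m w$)
$\left(2426 - 359\right) D{\left(-4,10 \right)} = \left(2426 - 359\right) \left(\frac{9}{4} - 30 \left(-4\right)\right) = 2067 \left(\frac{9}{4} + 120\right) = 2067 \cdot \frac{489}{4} = \frac{1010763}{4}$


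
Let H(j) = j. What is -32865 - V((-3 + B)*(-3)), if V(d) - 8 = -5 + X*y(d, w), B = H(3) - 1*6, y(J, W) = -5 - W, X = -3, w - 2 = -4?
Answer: -32877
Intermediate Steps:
w = -2 (w = 2 - 4 = -2)
B = -3 (B = 3 - 1*6 = 3 - 6 = -3)
V(d) = 12 (V(d) = 8 + (-5 - 3*(-5 - 1*(-2))) = 8 + (-5 - 3*(-5 + 2)) = 8 + (-5 - 3*(-3)) = 8 + (-5 + 9) = 8 + 4 = 12)
-32865 - V((-3 + B)*(-3)) = -32865 - 1*12 = -32865 - 12 = -32877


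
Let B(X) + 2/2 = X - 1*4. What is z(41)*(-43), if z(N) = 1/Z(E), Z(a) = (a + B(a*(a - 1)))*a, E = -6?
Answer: 43/186 ≈ 0.23118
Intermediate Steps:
B(X) = -5 + X (B(X) = -1 + (X - 1*4) = -1 + (X - 4) = -1 + (-4 + X) = -5 + X)
Z(a) = a*(-5 + a + a*(-1 + a)) (Z(a) = (a + (-5 + a*(a - 1)))*a = (a + (-5 + a*(-1 + a)))*a = (-5 + a + a*(-1 + a))*a = a*(-5 + a + a*(-1 + a)))
z(N) = -1/186 (z(N) = 1/(-6*(-5 + (-6)²)) = 1/(-6*(-5 + 36)) = 1/(-6*31) = 1/(-186) = -1/186)
z(41)*(-43) = -1/186*(-43) = 43/186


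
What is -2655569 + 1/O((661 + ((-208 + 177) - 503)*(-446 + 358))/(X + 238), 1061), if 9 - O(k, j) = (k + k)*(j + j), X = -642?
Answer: -134267539072097/50560742 ≈ -2.6556e+6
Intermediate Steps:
O(k, j) = 9 - 4*j*k (O(k, j) = 9 - (k + k)*(j + j) = 9 - 2*k*2*j = 9 - 4*j*k)
-2655569 + 1/O((661 + ((-208 + 177) - 503)*(-446 + 358))/(X + 238), 1061) = -2655569 + 1/(9 - 4*1061*(661 + ((-208 + 177) - 503)*(-446 + 358))/(-642 + 238)) = -2655569 + 1/(9 - 4*1061*(661 + (-31 - 503)*(-88))/(-404)) = -2655569 + 1/(9 - 4*1061*(661 - 534*(-88))*(-1/404)) = -2655569 + 1/(9 - 4*1061*(661 + 46992)*(-1/404)) = -2655569 + 1/(9 - 4*1061*47653*(-1/404)) = -2655569 + 1/(9 - 4*1061*(-47653/404)) = -2655569 + 1/(9 + 50559833/101) = -2655569 + 1/(50560742/101) = -2655569 + 101/50560742 = -134267539072097/50560742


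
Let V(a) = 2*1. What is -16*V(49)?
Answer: -32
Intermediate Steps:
V(a) = 2
-16*V(49) = -16*2 = -32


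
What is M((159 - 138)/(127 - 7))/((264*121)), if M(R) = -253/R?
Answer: -115/2541 ≈ -0.045258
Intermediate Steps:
M((159 - 138)/(127 - 7))/((264*121)) = (-253*(127 - 7)/(159 - 138))/((264*121)) = -253/(21/120)/31944 = -253/(21*(1/120))*(1/31944) = -253/7/40*(1/31944) = -253*40/7*(1/31944) = -10120/7*1/31944 = -115/2541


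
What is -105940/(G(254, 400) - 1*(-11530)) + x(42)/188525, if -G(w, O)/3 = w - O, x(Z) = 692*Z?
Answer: -4906125137/564066800 ≈ -8.6978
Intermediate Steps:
G(w, O) = -3*w + 3*O (G(w, O) = -3*(w - O) = -3*w + 3*O)
-105940/(G(254, 400) - 1*(-11530)) + x(42)/188525 = -105940/((-3*254 + 3*400) - 1*(-11530)) + (692*42)/188525 = -105940/((-762 + 1200) + 11530) + 29064*(1/188525) = -105940/(438 + 11530) + 29064/188525 = -105940/11968 + 29064/188525 = -105940*1/11968 + 29064/188525 = -26485/2992 + 29064/188525 = -4906125137/564066800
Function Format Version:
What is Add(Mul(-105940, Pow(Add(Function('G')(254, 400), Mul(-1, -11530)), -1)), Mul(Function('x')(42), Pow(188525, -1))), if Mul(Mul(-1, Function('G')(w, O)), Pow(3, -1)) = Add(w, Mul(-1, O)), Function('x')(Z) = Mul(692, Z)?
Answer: Rational(-4906125137, 564066800) ≈ -8.6978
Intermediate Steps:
Function('G')(w, O) = Add(Mul(-3, w), Mul(3, O)) (Function('G')(w, O) = Mul(-3, Add(w, Mul(-1, O))) = Add(Mul(-3, w), Mul(3, O)))
Add(Mul(-105940, Pow(Add(Function('G')(254, 400), Mul(-1, -11530)), -1)), Mul(Function('x')(42), Pow(188525, -1))) = Add(Mul(-105940, Pow(Add(Add(Mul(-3, 254), Mul(3, 400)), Mul(-1, -11530)), -1)), Mul(Mul(692, 42), Pow(188525, -1))) = Add(Mul(-105940, Pow(Add(Add(-762, 1200), 11530), -1)), Mul(29064, Rational(1, 188525))) = Add(Mul(-105940, Pow(Add(438, 11530), -1)), Rational(29064, 188525)) = Add(Mul(-105940, Pow(11968, -1)), Rational(29064, 188525)) = Add(Mul(-105940, Rational(1, 11968)), Rational(29064, 188525)) = Add(Rational(-26485, 2992), Rational(29064, 188525)) = Rational(-4906125137, 564066800)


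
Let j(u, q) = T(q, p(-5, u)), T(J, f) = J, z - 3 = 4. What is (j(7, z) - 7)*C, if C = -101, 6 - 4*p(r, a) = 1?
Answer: 0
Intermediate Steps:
z = 7 (z = 3 + 4 = 7)
p(r, a) = 5/4 (p(r, a) = 3/2 - 1/4*1 = 3/2 - 1/4 = 5/4)
j(u, q) = q
(j(7, z) - 7)*C = (7 - 7)*(-101) = 0*(-101) = 0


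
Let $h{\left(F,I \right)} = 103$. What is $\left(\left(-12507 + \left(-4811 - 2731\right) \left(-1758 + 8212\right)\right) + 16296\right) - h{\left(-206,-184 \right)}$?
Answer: $-48672382$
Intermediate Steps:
$\left(\left(-12507 + \left(-4811 - 2731\right) \left(-1758 + 8212\right)\right) + 16296\right) - h{\left(-206,-184 \right)} = \left(\left(-12507 + \left(-4811 - 2731\right) \left(-1758 + 8212\right)\right) + 16296\right) - 103 = \left(\left(-12507 - 48676068\right) + 16296\right) - 103 = \left(-48688575 + 16296\right) - 103 = -48672279 - 103 = -48672382$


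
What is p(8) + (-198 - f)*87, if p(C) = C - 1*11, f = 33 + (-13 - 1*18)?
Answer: -17403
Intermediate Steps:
f = 2 (f = 33 + (-13 - 18) = 33 - 31 = 2)
p(C) = -11 + C (p(C) = C - 11 = -11 + C)
p(8) + (-198 - f)*87 = (-11 + 8) + (-198 - 1*2)*87 = -3 + (-198 - 2)*87 = -3 - 200*87 = -3 - 17400 = -17403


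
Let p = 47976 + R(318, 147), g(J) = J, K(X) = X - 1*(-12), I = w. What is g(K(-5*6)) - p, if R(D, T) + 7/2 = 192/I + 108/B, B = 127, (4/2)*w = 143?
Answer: -1743239365/36322 ≈ -47994.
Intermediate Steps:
w = 143/2 (w = (½)*143 = 143/2 ≈ 71.500)
I = 143/2 ≈ 71.500
K(X) = 12 + X (K(X) = X + 12 = 12 + X)
R(D, T) = 1297/36322 (R(D, T) = -7/2 + (192/(143/2) + 108/127) = -7/2 + (192*(2/143) + 108*(1/127)) = -7/2 + (384/143 + 108/127) = -7/2 + 64212/18161 = 1297/36322)
p = 1742585569/36322 (p = 47976 + 1297/36322 = 1742585569/36322 ≈ 47976.)
g(K(-5*6)) - p = (12 - 5*6) - 1*1742585569/36322 = (12 - 30) - 1742585569/36322 = -18 - 1742585569/36322 = -1743239365/36322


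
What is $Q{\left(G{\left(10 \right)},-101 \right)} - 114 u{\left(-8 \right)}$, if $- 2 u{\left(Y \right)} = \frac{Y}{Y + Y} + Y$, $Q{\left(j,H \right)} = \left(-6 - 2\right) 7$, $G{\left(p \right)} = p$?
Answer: $- \frac{967}{2} \approx -483.5$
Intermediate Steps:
$Q{\left(j,H \right)} = -56$ ($Q{\left(j,H \right)} = \left(-8\right) 7 = -56$)
$u{\left(Y \right)} = - \frac{1}{4} - \frac{Y}{2}$ ($u{\left(Y \right)} = - \frac{\frac{Y}{Y + Y} + Y}{2} = - \frac{\frac{Y}{2 Y} + Y}{2} = - \frac{\frac{1}{2 Y} Y + Y}{2} = - \frac{\frac{1}{2} + Y}{2} = - \frac{1}{4} - \frac{Y}{2}$)
$Q{\left(G{\left(10 \right)},-101 \right)} - 114 u{\left(-8 \right)} = -56 - 114 \left(- \frac{1}{4} - -4\right) = -56 - 114 \left(- \frac{1}{4} + 4\right) = -56 - \frac{855}{2} = - \frac{967}{2}$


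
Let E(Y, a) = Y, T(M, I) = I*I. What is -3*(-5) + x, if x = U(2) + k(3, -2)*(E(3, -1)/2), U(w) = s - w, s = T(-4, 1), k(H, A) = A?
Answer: 11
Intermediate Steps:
T(M, I) = I**2
s = 1 (s = 1**2 = 1)
U(w) = 1 - w
x = -4 (x = (1 - 1*2) - 6/2 = (1 - 2) - 6/2 = -1 - 2*3/2 = -1 - 3 = -4)
-3*(-5) + x = -3*(-5) - 4 = 15 - 4 = 11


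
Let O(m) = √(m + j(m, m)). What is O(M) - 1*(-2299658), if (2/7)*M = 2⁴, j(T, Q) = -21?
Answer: 2299658 + √35 ≈ 2.2997e+6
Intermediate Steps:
M = 56 (M = (7/2)*2⁴ = (7/2)*16 = 56)
O(m) = √(-21 + m) (O(m) = √(m - 21) = √(-21 + m))
O(M) - 1*(-2299658) = √(-21 + 56) - 1*(-2299658) = √35 + 2299658 = 2299658 + √35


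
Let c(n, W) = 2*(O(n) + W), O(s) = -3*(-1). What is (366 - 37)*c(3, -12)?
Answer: -5922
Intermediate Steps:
O(s) = 3
c(n, W) = 6 + 2*W (c(n, W) = 2*(3 + W) = 6 + 2*W)
(366 - 37)*c(3, -12) = (366 - 37)*(6 + 2*(-12)) = 329*(6 - 24) = 329*(-18) = -5922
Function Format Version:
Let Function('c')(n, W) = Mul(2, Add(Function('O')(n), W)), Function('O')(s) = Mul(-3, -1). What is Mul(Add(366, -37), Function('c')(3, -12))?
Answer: -5922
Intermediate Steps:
Function('O')(s) = 3
Function('c')(n, W) = Add(6, Mul(2, W)) (Function('c')(n, W) = Mul(2, Add(3, W)) = Add(6, Mul(2, W)))
Mul(Add(366, -37), Function('c')(3, -12)) = Mul(Add(366, -37), Add(6, Mul(2, -12))) = Mul(329, Add(6, -24)) = Mul(329, -18) = -5922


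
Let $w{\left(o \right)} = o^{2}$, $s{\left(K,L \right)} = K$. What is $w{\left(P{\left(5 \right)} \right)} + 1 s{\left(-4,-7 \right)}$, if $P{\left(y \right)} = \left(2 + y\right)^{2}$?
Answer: $2397$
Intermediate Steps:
$w{\left(P{\left(5 \right)} \right)} + 1 s{\left(-4,-7 \right)} = \left(\left(2 + 5\right)^{2}\right)^{2} + 1 \left(-4\right) = \left(7^{2}\right)^{2} - 4 = 49^{2} - 4 = 2401 - 4 = 2397$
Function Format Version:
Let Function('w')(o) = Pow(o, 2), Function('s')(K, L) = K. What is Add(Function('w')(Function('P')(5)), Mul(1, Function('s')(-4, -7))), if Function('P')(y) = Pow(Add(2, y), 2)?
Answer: 2397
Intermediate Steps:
Add(Function('w')(Function('P')(5)), Mul(1, Function('s')(-4, -7))) = Add(Pow(Pow(Add(2, 5), 2), 2), Mul(1, -4)) = Add(Pow(Pow(7, 2), 2), -4) = Add(Pow(49, 2), -4) = Add(2401, -4) = 2397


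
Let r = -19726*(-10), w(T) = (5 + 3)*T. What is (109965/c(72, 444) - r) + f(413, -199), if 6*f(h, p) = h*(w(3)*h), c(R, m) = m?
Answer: 71819023/148 ≈ 4.8526e+5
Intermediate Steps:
w(T) = 8*T
r = 197260
f(h, p) = 4*h² (f(h, p) = (h*((8*3)*h))/6 = (h*(24*h))/6 = (24*h²)/6 = 4*h²)
(109965/c(72, 444) - r) + f(413, -199) = (109965/444 - 1*197260) + 4*413² = (109965*(1/444) - 197260) + 4*170569 = (36655/148 - 197260) + 682276 = -29157825/148 + 682276 = 71819023/148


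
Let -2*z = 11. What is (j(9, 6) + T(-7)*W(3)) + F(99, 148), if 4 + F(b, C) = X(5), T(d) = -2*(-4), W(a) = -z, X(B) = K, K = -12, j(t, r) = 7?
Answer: 35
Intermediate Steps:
z = -11/2 (z = -1/2*11 = -11/2 ≈ -5.5000)
X(B) = -12
W(a) = 11/2 (W(a) = -1*(-11/2) = 11/2)
T(d) = 8
F(b, C) = -16 (F(b, C) = -4 - 12 = -16)
(j(9, 6) + T(-7)*W(3)) + F(99, 148) = (7 + 8*(11/2)) - 16 = (7 + 44) - 16 = 51 - 16 = 35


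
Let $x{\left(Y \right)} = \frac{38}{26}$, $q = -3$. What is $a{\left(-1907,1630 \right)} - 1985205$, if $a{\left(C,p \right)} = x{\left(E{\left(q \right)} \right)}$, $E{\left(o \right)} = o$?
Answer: $- \frac{25807646}{13} \approx -1.9852 \cdot 10^{6}$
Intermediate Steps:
$x{\left(Y \right)} = \frac{19}{13}$ ($x{\left(Y \right)} = 38 \cdot \frac{1}{26} = \frac{19}{13}$)
$a{\left(C,p \right)} = \frac{19}{13}$
$a{\left(-1907,1630 \right)} - 1985205 = \frac{19}{13} - 1985205 = - \frac{25807646}{13}$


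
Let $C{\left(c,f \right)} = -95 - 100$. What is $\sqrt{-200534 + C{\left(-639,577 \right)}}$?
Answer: $i \sqrt{200729} \approx 448.03 i$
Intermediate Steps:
$C{\left(c,f \right)} = -195$ ($C{\left(c,f \right)} = -95 - 100 = -195$)
$\sqrt{-200534 + C{\left(-639,577 \right)}} = \sqrt{-200534 - 195} = \sqrt{-200729} = i \sqrt{200729}$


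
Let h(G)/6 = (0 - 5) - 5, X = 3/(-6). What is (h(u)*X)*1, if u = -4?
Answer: 30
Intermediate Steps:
X = -½ (X = 3*(-⅙) = -½ ≈ -0.50000)
h(G) = -60 (h(G) = 6*((0 - 5) - 5) = 6*(-5 - 5) = 6*(-10) = -60)
(h(u)*X)*1 = -60*(-½)*1 = 30*1 = 30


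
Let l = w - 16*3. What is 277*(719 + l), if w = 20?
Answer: 191407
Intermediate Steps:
l = -28 (l = 20 - 16*3 = 20 - 48 = -28)
277*(719 + l) = 277*(719 - 28) = 277*691 = 191407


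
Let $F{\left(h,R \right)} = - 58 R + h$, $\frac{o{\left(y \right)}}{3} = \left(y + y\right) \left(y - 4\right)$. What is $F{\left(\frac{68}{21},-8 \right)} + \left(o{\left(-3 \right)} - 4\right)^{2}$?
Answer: $\frac{322376}{21} \approx 15351.0$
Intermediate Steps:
$o{\left(y \right)} = 6 y \left(-4 + y\right)$ ($o{\left(y \right)} = 3 \left(y + y\right) \left(y - 4\right) = 3 \cdot 2 y \left(-4 + y\right) = 6 y \left(-4 + y\right)$)
$F{\left(h,R \right)} = h - 58 R$
$F{\left(\frac{68}{21},-8 \right)} + \left(o{\left(-3 \right)} - 4\right)^{2} = \left(\frac{68}{21} - -464\right) + \left(6 \left(-3\right) \left(-4 - 3\right) - 4\right)^{2} = \left(68 \cdot \frac{1}{21} + 464\right) + \left(6 \left(-3\right) \left(-7\right) - 4\right)^{2} = \left(\frac{68}{21} + 464\right) + \left(126 - 4\right)^{2} = \frac{9812}{21} + 122^{2} = \frac{9812}{21} + 14884 = \frac{322376}{21}$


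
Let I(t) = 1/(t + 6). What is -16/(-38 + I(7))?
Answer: 208/493 ≈ 0.42191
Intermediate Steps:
I(t) = 1/(6 + t)
-16/(-38 + I(7)) = -16/(-38 + 1/(6 + 7)) = -16/(-38 + 1/13) = -16/(-493/13) = -16*(-13/493) = 208/493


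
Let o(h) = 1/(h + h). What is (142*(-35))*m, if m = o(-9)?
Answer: 2485/9 ≈ 276.11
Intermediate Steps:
o(h) = 1/(2*h)
m = -1/18 (m = (1/2)/(-9) = (1/2)*(-1/9) = -1/18 ≈ -0.055556)
(142*(-35))*m = (142*(-35))*(-1/18) = -4970*(-1/18) = 2485/9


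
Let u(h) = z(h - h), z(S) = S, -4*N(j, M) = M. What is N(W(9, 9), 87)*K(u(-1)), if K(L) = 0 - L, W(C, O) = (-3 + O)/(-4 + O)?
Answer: 0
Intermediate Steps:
W(C, O) = (-3 + O)/(-4 + O)
N(j, M) = -M/4
u(h) = 0 (u(h) = h - h = 0)
K(L) = -L
N(W(9, 9), 87)*K(u(-1)) = (-¼*87)*(-1*0) = -87/4*0 = 0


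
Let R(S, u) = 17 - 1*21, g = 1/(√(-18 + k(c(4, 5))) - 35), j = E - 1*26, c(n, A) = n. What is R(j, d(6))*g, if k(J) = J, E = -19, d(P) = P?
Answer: 20/177 + 4*I*√14/1239 ≈ 0.11299 + 0.01208*I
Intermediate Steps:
j = -45 (j = -19 - 1*26 = -19 - 26 = -45)
g = 1/(-35 + I*√14) (g = 1/(√(-18 + 4) - 35) = 1/(√(-14) - 35) = 1/(I*√14 - 35) = 1/(-35 + I*√14) ≈ -0.028249 - 0.0030199*I)
R(S, u) = -4 (R(S, u) = 17 - 21 = -4)
R(j, d(6))*g = -4*(-5/177 - I*√14/1239) = 20/177 + 4*I*√14/1239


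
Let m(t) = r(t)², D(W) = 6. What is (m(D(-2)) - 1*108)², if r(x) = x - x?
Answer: 11664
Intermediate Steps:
r(x) = 0
m(t) = 0 (m(t) = 0² = 0)
(m(D(-2)) - 1*108)² = (0 - 1*108)² = (0 - 108)² = (-108)² = 11664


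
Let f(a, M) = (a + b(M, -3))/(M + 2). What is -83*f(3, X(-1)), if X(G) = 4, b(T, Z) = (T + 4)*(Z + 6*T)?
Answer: -4731/2 ≈ -2365.5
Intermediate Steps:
b(T, Z) = (4 + T)*(Z + 6*T)
f(a, M) = (-12 + a + 6*M² + 21*M)/(2 + M) (f(a, M) = (a + (4*(-3) + 6*M² + 24*M + M*(-3)))/(M + 2) = (a + (-12 + 6*M² + 24*M - 3*M))/(2 + M) = (a + (-12 + 6*M² + 21*M))/(2 + M) = (-12 + a + 6*M² + 21*M)/(2 + M))
-83*f(3, X(-1)) = -83*(-12 + 3 + 6*4² + 21*4)/(2 + 4) = -83*(-12 + 3 + 6*16 + 84)/6 = -83*(-12 + 3 + 96 + 84)/6 = -83*171/6 = -83*57/2 = -4731/2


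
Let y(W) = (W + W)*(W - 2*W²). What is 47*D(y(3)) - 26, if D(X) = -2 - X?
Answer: 4110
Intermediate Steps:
y(W) = 2*W*(W - 2*W²) (y(W) = (2*W)*(W - 2*W²) = 2*W*(W - 2*W²))
47*D(y(3)) - 26 = 47*(-2 - 3²*(2 - 4*3)) - 26 = 47*(-2 - 9*(2 - 12)) - 26 = 47*(-2 - 9*(-10)) - 26 = 47*(-2 - 1*(-90)) - 26 = 47*(-2 + 90) - 26 = 47*88 - 26 = 4136 - 26 = 4110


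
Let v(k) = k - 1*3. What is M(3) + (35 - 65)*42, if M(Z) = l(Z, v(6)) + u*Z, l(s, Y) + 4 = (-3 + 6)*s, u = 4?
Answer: -1243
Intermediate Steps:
v(k) = -3 + k (v(k) = k - 3 = -3 + k)
l(s, Y) = -4 + 3*s (l(s, Y) = -4 + (-3 + 6)*s = -4 + 3*s)
M(Z) = -4 + 7*Z (M(Z) = (-4 + 3*Z) + 4*Z = -4 + 7*Z)
M(3) + (35 - 65)*42 = (-4 + 7*3) + (35 - 65)*42 = (-4 + 21) - 30*42 = 17 - 1260 = -1243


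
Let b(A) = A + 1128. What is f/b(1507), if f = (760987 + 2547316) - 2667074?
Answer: 641229/2635 ≈ 243.35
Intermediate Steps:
b(A) = 1128 + A
f = 641229 (f = 3308303 - 2667074 = 641229)
f/b(1507) = 641229/(1128 + 1507) = 641229/2635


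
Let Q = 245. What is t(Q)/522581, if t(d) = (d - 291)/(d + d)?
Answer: -23/128032345 ≈ -1.7964e-7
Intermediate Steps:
t(d) = (-291 + d)/(2*d) (t(d) = (-291 + d)/((2*d)) = (-291 + d)*(1/(2*d)) = (-291 + d)/(2*d))
t(Q)/522581 = ((½)*(-291 + 245)/245)/522581 = ((½)*(1/245)*(-46))*(1/522581) = -23/245*1/522581 = -23/128032345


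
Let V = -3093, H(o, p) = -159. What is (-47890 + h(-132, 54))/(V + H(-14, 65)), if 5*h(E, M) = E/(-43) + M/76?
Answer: 391255123/26568840 ≈ 14.726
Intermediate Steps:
h(E, M) = -E/215 + M/380 (h(E, M) = (E/(-43) + M/76)/5 = (E*(-1/43) + M*(1/76))/5 = (-E/43 + M/76)/5 = -E/215 + M/380)
(-47890 + h(-132, 54))/(V + H(-14, 65)) = (-47890 + (-1/215*(-132) + (1/380)*54))/(-3093 - 159) = (-47890 + (132/215 + 27/190))/(-3252) = (-47890 + 6177/8170)*(-1/3252) = -391255123/8170*(-1/3252) = 391255123/26568840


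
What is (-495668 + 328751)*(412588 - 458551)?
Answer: 7672006071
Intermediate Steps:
(-495668 + 328751)*(412588 - 458551) = -166917*(-45963) = 7672006071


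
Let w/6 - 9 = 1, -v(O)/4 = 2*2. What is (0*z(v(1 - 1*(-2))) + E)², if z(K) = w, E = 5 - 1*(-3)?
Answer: 64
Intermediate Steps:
E = 8 (E = 5 + 3 = 8)
v(O) = -16 (v(O) = -8*2 = -4*4 = -16)
w = 60 (w = 54 + 6*1 = 54 + 6 = 60)
z(K) = 60
(0*z(v(1 - 1*(-2))) + E)² = (0*60 + 8)² = (0 + 8)² = 8² = 64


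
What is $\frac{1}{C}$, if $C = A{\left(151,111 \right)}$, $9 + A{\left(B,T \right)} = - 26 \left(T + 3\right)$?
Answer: $- \frac{1}{2973} \approx -0.00033636$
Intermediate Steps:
$A{\left(B,T \right)} = -87 - 26 T$ ($A{\left(B,T \right)} = -9 - 26 \left(T + 3\right) = -9 - 26 \left(3 + T\right) = -9 - \left(78 + 26 T\right) = -87 - 26 T$)
$C = -2973$ ($C = -87 - 2886 = -2973$)
$\frac{1}{C} = \frac{1}{-2973} = - \frac{1}{2973}$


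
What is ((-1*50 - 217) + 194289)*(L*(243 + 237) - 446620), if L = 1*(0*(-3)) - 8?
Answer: -87399150120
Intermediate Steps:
L = -8 (L = 1*0 - 8 = 0 - 8 = -8)
((-1*50 - 217) + 194289)*(L*(243 + 237) - 446620) = ((-1*50 - 217) + 194289)*(-8*(243 + 237) - 446620) = ((-50 - 217) + 194289)*(-8*480 - 446620) = (-267 + 194289)*(-3840 - 446620) = 194022*(-450460) = -87399150120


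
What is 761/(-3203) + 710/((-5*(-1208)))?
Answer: -232231/1934612 ≈ -0.12004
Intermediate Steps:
761/(-3203) + 710/((-5*(-1208))) = 761*(-1/3203) + 710/6040 = -761/3203 + 710*(1/6040) = -761/3203 + 71/604 = -232231/1934612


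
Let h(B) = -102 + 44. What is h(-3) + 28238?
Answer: 28180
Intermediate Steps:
h(B) = -58
h(-3) + 28238 = -58 + 28238 = 28180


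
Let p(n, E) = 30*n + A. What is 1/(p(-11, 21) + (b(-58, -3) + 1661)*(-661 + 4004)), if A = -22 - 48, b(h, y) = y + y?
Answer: 1/5532265 ≈ 1.8076e-7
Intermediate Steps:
b(h, y) = 2*y
A = -70
p(n, E) = -70 + 30*n (p(n, E) = 30*n - 70 = -70 + 30*n)
1/(p(-11, 21) + (b(-58, -3) + 1661)*(-661 + 4004)) = 1/((-70 + 30*(-11)) + (2*(-3) + 1661)*(-661 + 4004)) = 1/((-70 - 330) + (-6 + 1661)*3343) = 1/(-400 + 1655*3343) = 1/(-400 + 5532665) = 1/5532265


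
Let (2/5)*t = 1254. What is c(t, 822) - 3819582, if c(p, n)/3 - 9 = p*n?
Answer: 3911355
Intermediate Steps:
t = 3135 (t = (5/2)*1254 = 3135)
c(p, n) = 27 + 3*n*p (c(p, n) = 27 + 3*(p*n) = 27 + 3*(n*p) = 27 + 3*n*p)
c(t, 822) - 3819582 = (27 + 3*822*3135) - 3819582 = (27 + 7730910) - 3819582 = 7730937 - 3819582 = 3911355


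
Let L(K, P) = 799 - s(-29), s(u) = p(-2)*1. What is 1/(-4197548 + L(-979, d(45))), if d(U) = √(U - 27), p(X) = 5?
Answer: -1/4196754 ≈ -2.3828e-7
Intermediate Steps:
d(U) = √(-27 + U)
s(u) = 5 (s(u) = 5*1 = 5)
L(K, P) = 794 (L(K, P) = 799 - 1*5 = 799 - 5 = 794)
1/(-4197548 + L(-979, d(45))) = 1/(-4197548 + 794) = 1/(-4196754) = -1/4196754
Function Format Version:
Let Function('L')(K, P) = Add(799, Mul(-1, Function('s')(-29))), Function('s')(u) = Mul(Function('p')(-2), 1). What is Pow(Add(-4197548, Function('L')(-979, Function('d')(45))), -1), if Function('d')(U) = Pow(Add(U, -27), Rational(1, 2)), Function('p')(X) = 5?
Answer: Rational(-1, 4196754) ≈ -2.3828e-7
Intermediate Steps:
Function('d')(U) = Pow(Add(-27, U), Rational(1, 2))
Function('s')(u) = 5 (Function('s')(u) = Mul(5, 1) = 5)
Function('L')(K, P) = 794 (Function('L')(K, P) = Add(799, Mul(-1, 5)) = Add(799, -5) = 794)
Pow(Add(-4197548, Function('L')(-979, Function('d')(45))), -1) = Pow(Add(-4197548, 794), -1) = Pow(-4196754, -1) = Rational(-1, 4196754)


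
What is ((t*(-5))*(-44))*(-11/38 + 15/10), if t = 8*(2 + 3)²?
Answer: 1012000/19 ≈ 53263.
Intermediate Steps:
t = 200 (t = 8*5² = 8*25 = 200)
((t*(-5))*(-44))*(-11/38 + 15/10) = ((200*(-5))*(-44))*(-11/38 + 15/10) = (-1000*(-44))*(-11*1/38 + 15*(⅒)) = 44000*(-11/38 + 3/2) = 44000*(23/19) = 1012000/19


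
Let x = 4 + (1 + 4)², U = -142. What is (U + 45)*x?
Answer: -2813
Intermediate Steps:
x = 29 (x = 4 + 5² = 4 + 25 = 29)
(U + 45)*x = (-142 + 45)*29 = -97*29 = -2813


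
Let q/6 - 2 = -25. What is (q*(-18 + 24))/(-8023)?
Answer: 828/8023 ≈ 0.10320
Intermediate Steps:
q = -138 (q = 12 + 6*(-25) = 12 - 150 = -138)
(q*(-18 + 24))/(-8023) = -138*(-18 + 24)/(-8023) = -138*6*(-1/8023) = -828*(-1/8023) = 828/8023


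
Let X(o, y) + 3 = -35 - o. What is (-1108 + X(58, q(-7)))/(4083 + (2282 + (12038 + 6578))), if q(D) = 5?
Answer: -1204/24981 ≈ -0.048197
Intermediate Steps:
X(o, y) = -38 - o (X(o, y) = -3 + (-35 - o) = -38 - o)
(-1108 + X(58, q(-7)))/(4083 + (2282 + (12038 + 6578))) = (-1108 + (-38 - 1*58))/(4083 + (2282 + (12038 + 6578))) = (-1108 + (-38 - 58))/(4083 + (2282 + 18616)) = (-1108 - 96)/(4083 + 20898) = -1204/24981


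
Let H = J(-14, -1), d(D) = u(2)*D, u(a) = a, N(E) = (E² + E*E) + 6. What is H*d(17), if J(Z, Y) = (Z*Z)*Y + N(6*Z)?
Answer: 473348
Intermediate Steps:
N(E) = 6 + 2*E² (N(E) = (E² + E²) + 6 = 2*E² + 6 = 6 + 2*E²)
J(Z, Y) = 6 + 72*Z² + Y*Z² (J(Z, Y) = (Z*Z)*Y + (6 + 2*(6*Z)²) = Z²*Y + (6 + 2*(36*Z²)) = Y*Z² + (6 + 72*Z²) = 6 + 72*Z² + Y*Z²)
d(D) = 2*D
H = 13922 (H = 6 + 72*(-14)² - 1*(-14)² = 6 + 72*196 - 1*196 = 6 + 14112 - 196 = 13922)
H*d(17) = 13922*(2*17) = 13922*34 = 473348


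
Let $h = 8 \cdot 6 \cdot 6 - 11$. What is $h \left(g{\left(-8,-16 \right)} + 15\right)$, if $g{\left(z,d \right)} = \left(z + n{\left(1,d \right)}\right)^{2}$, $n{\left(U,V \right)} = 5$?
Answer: $6648$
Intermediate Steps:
$g{\left(z,d \right)} = \left(5 + z\right)^{2}$ ($g{\left(z,d \right)} = \left(z + 5\right)^{2} = \left(5 + z\right)^{2}$)
$h = 277$ ($h = 8 \cdot 36 - 11 = 288 - 11 = 277$)
$h \left(g{\left(-8,-16 \right)} + 15\right) = 277 \left(\left(5 - 8\right)^{2} + 15\right) = 277 \left(\left(-3\right)^{2} + 15\right) = 277 \left(9 + 15\right) = 277 \cdot 24 = 6648$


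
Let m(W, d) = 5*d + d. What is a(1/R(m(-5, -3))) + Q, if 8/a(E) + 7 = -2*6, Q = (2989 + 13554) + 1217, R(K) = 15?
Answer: 337432/19 ≈ 17760.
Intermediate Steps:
m(W, d) = 6*d
Q = 17760 (Q = 16543 + 1217 = 17760)
a(E) = -8/19 (a(E) = 8/(-7 - 2*6) = 8/(-7 - 12) = 8/(-19) = 8*(-1/19) = -8/19)
a(1/R(m(-5, -3))) + Q = -8/19 + 17760 = 337432/19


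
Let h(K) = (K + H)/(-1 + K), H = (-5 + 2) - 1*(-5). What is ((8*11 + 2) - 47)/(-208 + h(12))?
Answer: -473/2274 ≈ -0.20800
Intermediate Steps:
H = 2 (H = -3 + 5 = 2)
h(K) = (2 + K)/(-1 + K) (h(K) = (K + 2)/(-1 + K) = (2 + K)/(-1 + K))
((8*11 + 2) - 47)/(-208 + h(12)) = ((8*11 + 2) - 47)/(-208 + (2 + 12)/(-1 + 12)) = ((88 + 2) - 47)/(-208 + 14/11) = (90 - 47)/(-208 + (1/11)*14) = 43/(-208 + 14/11) = 43/(-2274/11) = 43*(-11/2274) = -473/2274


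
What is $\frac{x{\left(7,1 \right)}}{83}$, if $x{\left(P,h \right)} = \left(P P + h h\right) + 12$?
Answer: $\frac{62}{83} \approx 0.74699$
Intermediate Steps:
$x{\left(P,h \right)} = 12 + P^{2} + h^{2}$ ($x{\left(P,h \right)} = \left(P^{2} + h^{2}\right) + 12 = 12 + P^{2} + h^{2}$)
$\frac{x{\left(7,1 \right)}}{83} = \frac{12 + 7^{2} + 1^{2}}{83} = \left(12 + 49 + 1\right) \frac{1}{83} = 62 \cdot \frac{1}{83} = \frac{62}{83}$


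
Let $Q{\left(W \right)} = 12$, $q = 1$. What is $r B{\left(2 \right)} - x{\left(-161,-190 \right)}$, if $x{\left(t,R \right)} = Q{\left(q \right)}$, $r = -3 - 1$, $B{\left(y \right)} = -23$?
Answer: $80$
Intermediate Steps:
$r = -4$ ($r = -3 - 1 = -4$)
$x{\left(t,R \right)} = 12$
$r B{\left(2 \right)} - x{\left(-161,-190 \right)} = \left(-4\right) \left(-23\right) - 12 = 92 - 12 = 80$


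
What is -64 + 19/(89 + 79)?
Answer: -10733/168 ≈ -63.887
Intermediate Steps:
-64 + 19/(89 + 79) = -64 + 19/168 = -10733/168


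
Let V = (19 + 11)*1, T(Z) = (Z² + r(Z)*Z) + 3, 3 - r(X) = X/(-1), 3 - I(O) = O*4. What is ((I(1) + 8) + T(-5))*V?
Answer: 1350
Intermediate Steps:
I(O) = 3 - 4*O (I(O) = 3 - O*4 = 3 - 4*O)
r(X) = 3 + X (r(X) = 3 - X/(-1) = 3 - X*(-1) = 3 - (-1)*X = 3 + X)
T(Z) = 3 + Z² + Z*(3 + Z) (T(Z) = (Z² + (3 + Z)*Z) + 3 = (Z² + Z*(3 + Z)) + 3 = 3 + Z² + Z*(3 + Z))
V = 30 (V = 30*1 = 30)
((I(1) + 8) + T(-5))*V = (((3 - 4*1) + 8) + (3 + (-5)² - 5*(3 - 5)))*30 = (((3 - 4) + 8) + (3 + 25 - 5*(-2)))*30 = ((-1 + 8) + (3 + 25 + 10))*30 = (7 + 38)*30 = 45*30 = 1350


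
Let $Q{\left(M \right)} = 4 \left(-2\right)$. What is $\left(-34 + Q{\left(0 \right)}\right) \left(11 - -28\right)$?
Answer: $-1638$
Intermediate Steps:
$Q{\left(M \right)} = -8$
$\left(-34 + Q{\left(0 \right)}\right) \left(11 - -28\right) = \left(-34 - 8\right) \left(11 - -28\right) = - 42 \left(11 + 28\right) = \left(-42\right) 39 = -1638$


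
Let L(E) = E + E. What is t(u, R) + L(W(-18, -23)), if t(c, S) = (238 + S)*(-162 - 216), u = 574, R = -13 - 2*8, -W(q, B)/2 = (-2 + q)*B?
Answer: -80842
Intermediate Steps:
W(q, B) = -2*B*(-2 + q) (W(q, B) = -2*(-2 + q)*B = -2*B*(-2 + q))
R = -29 (R = -13 - 16 = -29)
t(c, S) = -89964 - 378*S (t(c, S) = (238 + S)*(-378) = -89964 - 378*S)
L(E) = 2*E
t(u, R) + L(W(-18, -23)) = (-89964 - 378*(-29)) + 2*(2*(-23)*(2 - 1*(-18))) = (-89964 + 10962) + 2*(2*(-23)*(2 + 18)) = -79002 + 2*(2*(-23)*20) = -79002 + 2*(-920) = -79002 - 1840 = -80842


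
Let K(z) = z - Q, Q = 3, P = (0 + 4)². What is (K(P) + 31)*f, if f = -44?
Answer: -1936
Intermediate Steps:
P = 16 (P = 4² = 16)
K(z) = -3 + z (K(z) = z - 1*3 = z - 3 = -3 + z)
(K(P) + 31)*f = ((-3 + 16) + 31)*(-44) = (13 + 31)*(-44) = 44*(-44) = -1936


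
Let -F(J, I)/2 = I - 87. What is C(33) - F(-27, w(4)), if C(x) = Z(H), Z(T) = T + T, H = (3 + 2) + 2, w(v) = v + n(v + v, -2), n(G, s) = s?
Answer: -156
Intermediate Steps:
w(v) = -2 + v (w(v) = v - 2 = -2 + v)
F(J, I) = 174 - 2*I (F(J, I) = -2*(I - 87) = -2*(-87 + I) = 174 - 2*I)
H = 7 (H = 5 + 2 = 7)
Z(T) = 2*T
C(x) = 14 (C(x) = 2*7 = 14)
C(33) - F(-27, w(4)) = 14 - (174 - 2*(-2 + 4)) = 14 - (174 - 2*2) = 14 - (174 - 4) = 14 - 1*170 = 14 - 170 = -156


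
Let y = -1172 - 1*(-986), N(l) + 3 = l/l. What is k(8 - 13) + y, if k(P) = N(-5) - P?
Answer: -183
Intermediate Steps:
N(l) = -2 (N(l) = -3 + l/l = -3 + 1 = -2)
k(P) = -2 - P
y = -186 (y = -1172 + 986 = -186)
k(8 - 13) + y = (-2 - (8 - 13)) - 186 = (-2 - 1*(-5)) - 186 = (-2 + 5) - 186 = 3 - 186 = -183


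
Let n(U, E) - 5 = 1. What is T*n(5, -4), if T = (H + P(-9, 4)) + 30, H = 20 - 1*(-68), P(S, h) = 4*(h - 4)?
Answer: 708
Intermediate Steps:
n(U, E) = 6 (n(U, E) = 5 + 1 = 6)
P(S, h) = -16 + 4*h (P(S, h) = 4*(-4 + h) = -16 + 4*h)
H = 88 (H = 20 + 68 = 88)
T = 118 (T = (88 + (-16 + 4*4)) + 30 = (88 + (-16 + 16)) + 30 = (88 + 0) + 30 = 88 + 30 = 118)
T*n(5, -4) = 118*6 = 708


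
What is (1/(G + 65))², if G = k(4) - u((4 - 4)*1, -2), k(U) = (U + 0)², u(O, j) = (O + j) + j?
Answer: 1/7225 ≈ 0.00013841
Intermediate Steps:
u(O, j) = O + 2*j
k(U) = U²
G = 20 (G = 4² - ((4 - 4)*1 + 2*(-2)) = 16 - (0*1 - 4) = 16 - (0 - 4) = 16 - 1*(-4) = 16 + 4 = 20)
(1/(G + 65))² = (1/(20 + 65))² = (1/85)² = 1/7225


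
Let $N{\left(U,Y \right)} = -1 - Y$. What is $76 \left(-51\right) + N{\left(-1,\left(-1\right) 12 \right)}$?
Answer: $-3865$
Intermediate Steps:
$76 \left(-51\right) + N{\left(-1,\left(-1\right) 12 \right)} = 76 \left(-51\right) - \left(1 - 12\right) = -3876 - -11 = -3876 + \left(-1 + 12\right) = -3876 + 11 = -3865$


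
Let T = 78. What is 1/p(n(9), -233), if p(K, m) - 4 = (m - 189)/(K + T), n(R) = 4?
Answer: -41/47 ≈ -0.87234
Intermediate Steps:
p(K, m) = 4 + (-189 + m)/(78 + K) (p(K, m) = 4 + (m - 189)/(K + 78) = 4 + (-189 + m)/(78 + K))
1/p(n(9), -233) = 1/((123 - 233 + 4*4)/(78 + 4)) = 1/((123 - 233 + 16)/82) = 1/((1/82)*(-94)) = 1/(-47/41) = -41/47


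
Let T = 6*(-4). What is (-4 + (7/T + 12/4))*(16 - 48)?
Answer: 124/3 ≈ 41.333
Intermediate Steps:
T = -24
(-4 + (7/T + 12/4))*(16 - 48) = (-4 + (7/(-24) + 12/4))*(16 - 48) = (-4 + (7*(-1/24) + 12*(1/4)))*(-32) = (-4 + (-7/24 + 3))*(-32) = (-4 + 65/24)*(-32) = -31/24*(-32) = 124/3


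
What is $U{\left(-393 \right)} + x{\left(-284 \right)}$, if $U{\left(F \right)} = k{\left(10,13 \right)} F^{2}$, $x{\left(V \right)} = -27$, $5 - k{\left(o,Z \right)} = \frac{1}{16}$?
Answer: $\frac{12201039}{16} \approx 7.6257 \cdot 10^{5}$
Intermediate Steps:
$k{\left(o,Z \right)} = \frac{79}{16}$ ($k{\left(o,Z \right)} = 5 - \frac{1}{16} = \frac{79}{16}$)
$U{\left(F \right)} = \frac{79 F^{2}}{16}$
$U{\left(-393 \right)} + x{\left(-284 \right)} = \frac{79 \left(-393\right)^{2}}{16} - 27 = \frac{79}{16} \cdot 154449 - 27 = \frac{12201471}{16} - 27 = \frac{12201039}{16}$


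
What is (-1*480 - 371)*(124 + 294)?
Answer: -355718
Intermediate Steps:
(-1*480 - 371)*(124 + 294) = (-480 - 371)*418 = -851*418 = -355718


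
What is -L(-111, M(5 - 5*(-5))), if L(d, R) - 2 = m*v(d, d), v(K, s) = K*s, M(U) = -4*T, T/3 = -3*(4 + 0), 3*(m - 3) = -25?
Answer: 65710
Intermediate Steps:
m = -16/3 (m = 3 + (1/3)*(-25) = 3 - 25/3 = -16/3 ≈ -5.3333)
T = -36 (T = 3*(-3*(4 + 0)) = 3*(-3*4) = 3*(-12) = -36)
M(U) = 144 (M(U) = -4*(-36) = 144)
L(d, R) = 2 - 16*d**2/3 (L(d, R) = 2 - 16*d*d/3 = 2 - 16*d**2/3)
-L(-111, M(5 - 5*(-5))) = -(2 - 16/3*(-111)**2) = -(2 - 16/3*12321) = -(2 - 65712) = -1*(-65710) = 65710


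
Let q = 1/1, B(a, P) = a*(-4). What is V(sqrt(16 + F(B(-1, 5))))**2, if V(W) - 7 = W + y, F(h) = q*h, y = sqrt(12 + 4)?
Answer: 141 + 44*sqrt(5) ≈ 239.39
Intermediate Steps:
B(a, P) = -4*a
q = 1
y = 4 (y = sqrt(16) = 4)
F(h) = h (F(h) = 1*h = h)
V(W) = 11 + W (V(W) = 7 + (W + 4) = 7 + (4 + W) = 11 + W)
V(sqrt(16 + F(B(-1, 5))))**2 = (11 + sqrt(16 - 4*(-1)))**2 = (11 + sqrt(16 + 4))**2 = (11 + sqrt(20))**2 = (11 + 2*sqrt(5))**2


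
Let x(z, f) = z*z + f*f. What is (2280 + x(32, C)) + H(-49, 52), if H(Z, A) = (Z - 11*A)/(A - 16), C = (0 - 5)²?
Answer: 15647/4 ≈ 3911.8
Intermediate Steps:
C = 25 (C = (-5)² = 25)
H(Z, A) = (Z - 11*A)/(-16 + A)
x(z, f) = f² + z² (x(z, f) = z² + f² = f² + z²)
(2280 + x(32, C)) + H(-49, 52) = (2280 + (25² + 32²)) + (-49 - 11*52)/(-16 + 52) = (2280 + (625 + 1024)) + (-49 - 572)/36 = (2280 + 1649) + (1/36)*(-621) = 3929 - 69/4 = 15647/4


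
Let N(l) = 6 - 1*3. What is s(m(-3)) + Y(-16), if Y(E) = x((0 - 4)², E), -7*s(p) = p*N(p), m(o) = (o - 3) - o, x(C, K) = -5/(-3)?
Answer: 62/21 ≈ 2.9524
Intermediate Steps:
x(C, K) = 5/3 (x(C, K) = -5*(-⅓) = 5/3)
N(l) = 3 (N(l) = 6 - 3 = 3)
m(o) = -3 (m(o) = (-3 + o) - o = -3)
s(p) = -3*p/7 (s(p) = -p*3/7 = -3*p/7)
Y(E) = 5/3
s(m(-3)) + Y(-16) = -3/7*(-3) + 5/3 = 9/7 + 5/3 = 62/21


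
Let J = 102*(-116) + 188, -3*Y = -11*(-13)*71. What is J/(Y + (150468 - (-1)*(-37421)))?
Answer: -8733/82247 ≈ -0.10618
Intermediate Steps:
Y = -10153/3 (Y = -(-11*(-13))*71/3 = -143*71/3 = -⅓*10153 = -10153/3 ≈ -3384.3)
J = -11644 (J = -11832 + 188 = -11644)
J/(Y + (150468 - (-1)*(-37421))) = -11644/(-10153/3 + (150468 - (-1)*(-37421))) = -11644/(-10153/3 + (150468 - 1*37421)) = -11644/(-10153/3 + (150468 - 37421)) = -11644/(-10153/3 + 113047) = -11644/328988/3 = -11644*3/328988 = -8733/82247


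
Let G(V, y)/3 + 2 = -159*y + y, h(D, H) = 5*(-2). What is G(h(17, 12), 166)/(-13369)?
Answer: 78690/13369 ≈ 5.8860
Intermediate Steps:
h(D, H) = -10
G(V, y) = -6 - 474*y (G(V, y) = -6 + 3*(-159*y + y) = -6 + 3*(-158*y) = -6 - 474*y)
G(h(17, 12), 166)/(-13369) = (-6 - 474*166)/(-13369) = (-6 - 78684)*(-1/13369) = -78690*(-1/13369) = 78690/13369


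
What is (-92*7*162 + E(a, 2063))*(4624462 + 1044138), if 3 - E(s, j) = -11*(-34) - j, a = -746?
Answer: -581802429600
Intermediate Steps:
E(s, j) = -371 + j (E(s, j) = 3 - (-11*(-34) - j) = 3 - (374 - j) = 3 + (-374 + j) = -371 + j)
(-92*7*162 + E(a, 2063))*(4624462 + 1044138) = (-92*7*162 + (-371 + 2063))*(4624462 + 1044138) = (-644*162 + 1692)*5668600 = (-104328 + 1692)*5668600 = -102636*5668600 = -581802429600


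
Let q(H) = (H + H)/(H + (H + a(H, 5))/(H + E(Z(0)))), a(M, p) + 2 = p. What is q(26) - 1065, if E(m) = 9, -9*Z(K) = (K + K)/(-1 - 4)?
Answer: -998215/939 ≈ -1063.1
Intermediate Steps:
Z(K) = 2*K/45 (Z(K) = -(K + K)/(9*(-1 - 4)) = -2*K/(9*(-5)) = -2*K*(-1)/(9*5) = -(-2)*K/45 = 2*K/45)
a(M, p) = -2 + p
q(H) = 2*H/(H + (3 + H)/(9 + H)) (q(H) = (H + H)/(H + (H + (-2 + 5))/(H + 9)) = (2*H)/(H + (H + 3)/(9 + H)) = (2*H)/(H + (3 + H)/(9 + H)) = 2*H/(H + (3 + H)/(9 + H)))
q(26) - 1065 = 2*26*(9 + 26)/(3 + 26² + 10*26) - 1065 = 2*26*35/(3 + 676 + 260) - 1065 = 2*26*35/939 - 1065 = 2*26*(1/939)*35 - 1065 = 1820/939 - 1065 = -998215/939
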